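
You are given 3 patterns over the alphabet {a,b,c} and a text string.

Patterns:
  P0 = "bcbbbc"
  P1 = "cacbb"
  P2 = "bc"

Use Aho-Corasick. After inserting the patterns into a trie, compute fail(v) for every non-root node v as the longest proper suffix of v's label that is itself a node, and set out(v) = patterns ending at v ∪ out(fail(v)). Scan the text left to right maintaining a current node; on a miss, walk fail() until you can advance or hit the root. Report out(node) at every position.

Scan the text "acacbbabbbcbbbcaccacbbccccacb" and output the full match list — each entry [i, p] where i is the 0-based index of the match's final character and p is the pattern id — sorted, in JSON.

Build:
Trie nodes:
  0='ε' goto b→1 c→7
  1='b' goto c→2
  2='bc' goto b→3  ←P2
  3='bcb' goto b→4
  4='bcbb' goto b→5
  5='bcbbb' goto c→6
  6='bcbbbc' goto ·  ←P0
  7='c' goto a→8
  8='ca' goto c→9
  9='cac' goto b→10
  10='cacb' goto b→11
  11='cacbb' goto ·  ←P1

BFS fail/out derivation:
  n1('b'): parent n0 fail=0; on 'b' 0 → fail=0;  out ∅∪∅=∅
  n7('c'): parent n0 fail=0; on 'c' 0 → fail=0;  out ∅∪∅=∅
  n2('bc'): parent n1 fail=0; on 'c' 0 → fail=7;  out {2}∪∅={2}
  n8('ca'): parent n7 fail=0; on 'a' 0 → fail=0;  out ∅∪∅=∅
  n3('bcb'): parent n2 fail=7; on 'b' 7→0 → fail=1;  out ∅∪∅=∅
  n9('cac'): parent n8 fail=0; on 'c' 0 → fail=7;  out ∅∪∅=∅
  n4('bcbb'): parent n3 fail=1; on 'b' 1→0 → fail=1;  out ∅∪∅=∅
  n10('cacb'): parent n9 fail=7; on 'b' 7→0 → fail=1;  out ∅∪∅=∅
  n5('bcbbb'): parent n4 fail=1; on 'b' 1→0 → fail=1;  out ∅∪∅=∅
  n11('cacbb'): parent n10 fail=1; on 'b' 1→0 → fail=1;  out {1}∪∅={1}
  n6('bcbbbc'): parent n5 fail=1; on 'c' 1 → fail=2;  out {0}∪{2}={0,2}

Text stream:
i=0 'a': node 0→0
i=1 'c': node 0→7
i=2 'a': node 7→8
i=3 'c': node 8→9
i=4 'b': node 9→10
i=5 'b': node 10→11  ** P1@[1:5]
i=6 'a': node 11→0 ·f
i=7 'b': node 0→1
i=8 'b': node 1→1 ·f
i=9 'b': node 1→1 ·f
i=10 'c': node 1→2  ** P2@[9:10]
i=11 'b': node 2→3
i=12 'b': node 3→4
i=13 'b': node 4→5
i=14 'c': node 5→6  ** P0@[9:14],P2@[13:14]
i=15 'a': node 6→8 ·f
i=16 'c': node 8→9
i=17 'c': node 9→7 ·f
i=18 'a': node 7→8
i=19 'c': node 8→9
i=20 'b': node 9→10
i=21 'b': node 10→11  ** P1@[17:21]
i=22 'c': node 11→2 ·f  ** P2@[21:22]
i=23 'c': node 2→7 ·f
i=24 'c': node 7→7 ·f
i=25 'c': node 7→7 ·f
i=26 'a': node 7→8
i=27 'c': node 8→9
i=28 'b': node 9→10

Matches: [[5,1],[10,2],[14,0],[14,2],[21,1],[22,2]]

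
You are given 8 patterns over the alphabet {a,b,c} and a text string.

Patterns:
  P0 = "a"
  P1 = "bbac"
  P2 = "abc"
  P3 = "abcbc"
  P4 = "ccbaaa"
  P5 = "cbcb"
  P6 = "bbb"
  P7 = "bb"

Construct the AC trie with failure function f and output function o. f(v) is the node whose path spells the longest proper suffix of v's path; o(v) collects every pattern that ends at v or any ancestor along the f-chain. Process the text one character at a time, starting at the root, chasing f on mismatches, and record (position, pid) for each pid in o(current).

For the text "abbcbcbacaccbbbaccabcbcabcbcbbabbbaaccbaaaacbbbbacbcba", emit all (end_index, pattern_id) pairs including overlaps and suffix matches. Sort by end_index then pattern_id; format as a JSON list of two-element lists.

Build automaton:
Trie (insert patterns):
  0='ε' goto a→1 b→2 c→10
  1='a' goto b→6  [P0 ends]
  2='b' goto b→3
  3='bb' goto a→4 b→19  [P7 ends]
  4='bba' goto c→5
  5='bbac' goto ·  [P1 ends]
  6='ab' goto c→7
  7='abc' goto b→8  [P2 ends]
  8='abcb' goto c→9
  9='abcbc' goto ·  [P3 ends]
  10='c' goto b→16 c→11
  11='cc' goto b→12
  12='ccb' goto a→13
  13='ccba' goto a→14
  14='ccbaa' goto a→15
  15='ccbaaa' goto ·  [P4 ends]
  16='cb' goto c→17
  17='cbc' goto b→18
  18='cbcb' goto ·  [P5 ends]
  19='bbb' goto ·  [P6 ends]

Failure links (BFS by depth):
  fail(1) 'a': from fail(0)=0 chase 'a': 0 ⇒ 0;  out={0}∪out(0)={0}
  fail(2) 'b': from fail(0)=0 chase 'b': 0 ⇒ 0;  out=∅∪out(0)=∅
  fail(10) 'c': from fail(0)=0 chase 'c': 0 ⇒ 0;  out=∅∪out(0)=∅
  fail(3) 'bb': from fail(2)=0 chase 'b': 0 ⇒ 2;  out={7}∪out(2)={7}
  fail(6) 'ab': from fail(1)=0 chase 'b': 0 ⇒ 2;  out=∅∪out(2)=∅
  fail(11) 'cc': from fail(10)=0 chase 'c': 0 ⇒ 10;  out=∅∪out(10)=∅
  fail(16) 'cb': from fail(10)=0 chase 'b': 0 ⇒ 2;  out=∅∪out(2)=∅
  fail(4) 'bba': from fail(3)=2 chase 'a': 2→0 ⇒ 1;  out=∅∪out(1)={0}
  fail(7) 'abc': from fail(6)=2 chase 'c': 2→0 ⇒ 10;  out={2}∪out(10)={2}
  fail(12) 'ccb': from fail(11)=10 chase 'b': 10 ⇒ 16;  out=∅∪out(16)=∅
  fail(17) 'cbc': from fail(16)=2 chase 'c': 2→0 ⇒ 10;  out=∅∪out(10)=∅
  fail(19) 'bbb': from fail(3)=2 chase 'b': 2 ⇒ 3;  out={6}∪out(3)={6,7}
  fail(5) 'bbac': from fail(4)=1 chase 'c': 1→0 ⇒ 10;  out={1}∪out(10)={1}
  fail(8) 'abcb': from fail(7)=10 chase 'b': 10 ⇒ 16;  out=∅∪out(16)=∅
  fail(13) 'ccba': from fail(12)=16 chase 'a': 16→2→0 ⇒ 1;  out=∅∪out(1)={0}
  fail(18) 'cbcb': from fail(17)=10 chase 'b': 10 ⇒ 16;  out={5}∪out(16)={5}
  fail(9) 'abcbc': from fail(8)=16 chase 'c': 16 ⇒ 17;  out={3}∪out(17)={3}
  fail(14) 'ccbaa': from fail(13)=1 chase 'a': 1→0 ⇒ 1;  out=∅∪out(1)={0}
  fail(15) 'ccbaaa': from fail(14)=1 chase 'a': 1→0 ⇒ 1;  out={4}∪out(1)={0,4}

Text stream:
i=0 'a': node 0→1  emit P0@[0:0]
i=1 'b': node 1→6
i=2 'b': node 6→3 (via fail)  emit P7@[1:2]
i=3 'c': node 3→10 (via fail)
i=4 'b': node 10→16
i=5 'c': node 16→17
i=6 'b': node 17→18  emit P5@[3:6]
i=7 'a': node 18→1 (via fail)  emit P0@[7:7]
i=8 'c': node 1→10 (via fail)
i=9 'a': node 10→1 (via fail)  emit P0@[9:9]
i=10 'c': node 1→10 (via fail)
i=11 'c': node 10→11
i=12 'b': node 11→12
i=13 'b': node 12→3 (via fail)  emit P7@[12:13]
i=14 'b': node 3→19  emit P6@[12:14],P7@[13:14]
i=15 'a': node 19→4 (via fail)  emit P0@[15:15]
i=16 'c': node 4→5  emit P1@[13:16]
i=17 'c': node 5→11 (via fail)
i=18 'a': node 11→1 (via fail)  emit P0@[18:18]
i=19 'b': node 1→6
i=20 'c': node 6→7  emit P2@[18:20]
i=21 'b': node 7→8
i=22 'c': node 8→9  emit P3@[18:22]
i=23 'a': node 9→1 (via fail)  emit P0@[23:23]
i=24 'b': node 1→6
i=25 'c': node 6→7  emit P2@[23:25]
i=26 'b': node 7→8
i=27 'c': node 8→9  emit P3@[23:27]
i=28 'b': node 9→18 (via fail)  emit P5@[25:28]
i=29 'b': node 18→3 (via fail)  emit P7@[28:29]
i=30 'a': node 3→4  emit P0@[30:30]
i=31 'b': node 4→6 (via fail)
i=32 'b': node 6→3 (via fail)  emit P7@[31:32]
i=33 'b': node 3→19  emit P6@[31:33],P7@[32:33]
i=34 'a': node 19→4 (via fail)  emit P0@[34:34]
i=35 'a': node 4→1 (via fail)  emit P0@[35:35]
i=36 'c': node 1→10 (via fail)
i=37 'c': node 10→11
i=38 'b': node 11→12
i=39 'a': node 12→13  emit P0@[39:39]
i=40 'a': node 13→14  emit P0@[40:40]
i=41 'a': node 14→15  emit P0@[41:41],P4@[36:41]
i=42 'a': node 15→1 (via fail)  emit P0@[42:42]
i=43 'c': node 1→10 (via fail)
i=44 'b': node 10→16
i=45 'b': node 16→3 (via fail)  emit P7@[44:45]
i=46 'b': node 3→19  emit P6@[44:46],P7@[45:46]
i=47 'b': node 19→19 (via fail)  emit P6@[45:47],P7@[46:47]
i=48 'a': node 19→4 (via fail)  emit P0@[48:48]
i=49 'c': node 4→5  emit P1@[46:49]
i=50 'b': node 5→16 (via fail)
i=51 'c': node 16→17
i=52 'b': node 17→18  emit P5@[49:52]
i=53 'a': node 18→1 (via fail)  emit P0@[53:53]

Result: [[0,0],[2,7],[6,5],[7,0],[9,0],[13,7],[14,6],[14,7],[15,0],[16,1],[18,0],[20,2],[22,3],[23,0],[25,2],[27,3],[28,5],[29,7],[30,0],[32,7],[33,6],[33,7],[34,0],[35,0],[39,0],[40,0],[41,0],[41,4],[42,0],[45,7],[46,6],[46,7],[47,6],[47,7],[48,0],[49,1],[52,5],[53,0]]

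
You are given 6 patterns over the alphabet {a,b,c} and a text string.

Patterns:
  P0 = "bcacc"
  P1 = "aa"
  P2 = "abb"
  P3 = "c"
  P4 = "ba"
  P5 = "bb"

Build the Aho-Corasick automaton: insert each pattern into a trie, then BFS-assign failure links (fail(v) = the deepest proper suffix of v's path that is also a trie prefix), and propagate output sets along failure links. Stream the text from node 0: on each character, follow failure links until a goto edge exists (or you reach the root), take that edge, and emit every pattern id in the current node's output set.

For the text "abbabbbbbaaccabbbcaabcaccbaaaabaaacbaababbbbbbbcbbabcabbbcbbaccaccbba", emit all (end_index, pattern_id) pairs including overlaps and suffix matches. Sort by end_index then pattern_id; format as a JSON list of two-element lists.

Construct AC machine:
Trie (insert patterns):
  n0 'ε': a→6 b→1 c→10
  n1 'b': a→11 b→12 c→2
  n2 'bc': a→3
  n3 'bca': c→4
  n4 'bcac': c→5
  n5 'bcacc': ·  ←P0
  n6 'a': a→7 b→8
  n7 'aa': ·  ←P1
  n8 'ab': b→9
  n9 'abb': ·  ←P2
  n10 'c': ·  ←P3
  n11 'ba': ·  ←P4
  n12 'bb': ·  ←P5

Failure links (BFS by depth):
  fail(1) 'b': from fail(0)=0 chase 'b': 0 ⇒ 0;  out=∅∪out(0)=∅
  fail(6) 'a': from fail(0)=0 chase 'a': 0 ⇒ 0;  out=∅∪out(0)=∅
  fail(10) 'c': from fail(0)=0 chase 'c': 0 ⇒ 0;  out={3}∪out(0)={3}
  fail(2) 'bc': from fail(1)=0 chase 'c': 0 ⇒ 10;  out=∅∪out(10)={3}
  fail(7) 'aa': from fail(6)=0 chase 'a': 0 ⇒ 6;  out={1}∪out(6)={1}
  fail(8) 'ab': from fail(6)=0 chase 'b': 0 ⇒ 1;  out=∅∪out(1)=∅
  fail(11) 'ba': from fail(1)=0 chase 'a': 0 ⇒ 6;  out={4}∪out(6)={4}
  fail(12) 'bb': from fail(1)=0 chase 'b': 0 ⇒ 1;  out={5}∪out(1)={5}
  fail(3) 'bca': from fail(2)=10 chase 'a': 10→0 ⇒ 6;  out=∅∪out(6)=∅
  fail(9) 'abb': from fail(8)=1 chase 'b': 1 ⇒ 12;  out={2}∪out(12)={2,5}
  fail(4) 'bcac': from fail(3)=6 chase 'c': 6→0 ⇒ 10;  out=∅∪out(10)={3}
  fail(5) 'bcacc': from fail(4)=10 chase 'c': 10→0 ⇒ 10;  out={0}∪out(10)={0,3}

Scan:
[0] read 'a'  n0⇒n6
[1] read 'b'  n6⇒n8
[2] read 'b'  n8⇒n9  emit P2@[0:2],P5@[1:2]
[3] read 'a'  n9⇒n11 (via fail)  emit P4@[2:3]
[4] read 'b'  n11⇒n8 (via fail)
[5] read 'b'  n8⇒n9  emit P2@[3:5],P5@[4:5]
[6] read 'b'  n9⇒n12 (via fail)  emit P5@[5:6]
[7] read 'b'  n12⇒n12 (via fail)  emit P5@[6:7]
[8] read 'b'  n12⇒n12 (via fail)  emit P5@[7:8]
[9] read 'a'  n12⇒n11 (via fail)  emit P4@[8:9]
[10] read 'a'  n11⇒n7 (via fail)  emit P1@[9:10]
[11] read 'c'  n7⇒n10 (via fail)  emit P3@[11:11]
[12] read 'c'  n10⇒n10 (via fail)  emit P3@[12:12]
[13] read 'a'  n10⇒n6 (via fail)
[14] read 'b'  n6⇒n8
[15] read 'b'  n8⇒n9  emit P2@[13:15],P5@[14:15]
[16] read 'b'  n9⇒n12 (via fail)  emit P5@[15:16]
[17] read 'c'  n12⇒n2 (via fail)  emit P3@[17:17]
[18] read 'a'  n2⇒n3
[19] read 'a'  n3⇒n7 (via fail)  emit P1@[18:19]
[20] read 'b'  n7⇒n8 (via fail)
[21] read 'c'  n8⇒n2 (via fail)  emit P3@[21:21]
[22] read 'a'  n2⇒n3
[23] read 'c'  n3⇒n4  emit P3@[23:23]
[24] read 'c'  n4⇒n5  emit P0@[20:24],P3@[24:24]
[25] read 'b'  n5⇒n1 (via fail)
[26] read 'a'  n1⇒n11  emit P4@[25:26]
[27] read 'a'  n11⇒n7 (via fail)  emit P1@[26:27]
[28] read 'a'  n7⇒n7 (via fail)  emit P1@[27:28]
[29] read 'a'  n7⇒n7 (via fail)  emit P1@[28:29]
[30] read 'b'  n7⇒n8 (via fail)
[31] read 'a'  n8⇒n11 (via fail)  emit P4@[30:31]
[32] read 'a'  n11⇒n7 (via fail)  emit P1@[31:32]
[33] read 'a'  n7⇒n7 (via fail)  emit P1@[32:33]
[34] read 'c'  n7⇒n10 (via fail)  emit P3@[34:34]
[35] read 'b'  n10⇒n1 (via fail)
[36] read 'a'  n1⇒n11  emit P4@[35:36]
[37] read 'a'  n11⇒n7 (via fail)  emit P1@[36:37]
[38] read 'b'  n7⇒n8 (via fail)
[39] read 'a'  n8⇒n11 (via fail)  emit P4@[38:39]
[40] read 'b'  n11⇒n8 (via fail)
[41] read 'b'  n8⇒n9  emit P2@[39:41],P5@[40:41]
[42] read 'b'  n9⇒n12 (via fail)  emit P5@[41:42]
[43] read 'b'  n12⇒n12 (via fail)  emit P5@[42:43]
[44] read 'b'  n12⇒n12 (via fail)  emit P5@[43:44]
[45] read 'b'  n12⇒n12 (via fail)  emit P5@[44:45]
[46] read 'b'  n12⇒n12 (via fail)  emit P5@[45:46]
[47] read 'c'  n12⇒n2 (via fail)  emit P3@[47:47]
[48] read 'b'  n2⇒n1 (via fail)
[49] read 'b'  n1⇒n12  emit P5@[48:49]
[50] read 'a'  n12⇒n11 (via fail)  emit P4@[49:50]
[51] read 'b'  n11⇒n8 (via fail)
[52] read 'c'  n8⇒n2 (via fail)  emit P3@[52:52]
[53] read 'a'  n2⇒n3
[54] read 'b'  n3⇒n8 (via fail)
[55] read 'b'  n8⇒n9  emit P2@[53:55],P5@[54:55]
[56] read 'b'  n9⇒n12 (via fail)  emit P5@[55:56]
[57] read 'c'  n12⇒n2 (via fail)  emit P3@[57:57]
[58] read 'b'  n2⇒n1 (via fail)
[59] read 'b'  n1⇒n12  emit P5@[58:59]
[60] read 'a'  n12⇒n11 (via fail)  emit P4@[59:60]
[61] read 'c'  n11⇒n10 (via fail)  emit P3@[61:61]
[62] read 'c'  n10⇒n10 (via fail)  emit P3@[62:62]
[63] read 'a'  n10⇒n6 (via fail)
[64] read 'c'  n6⇒n10 (via fail)  emit P3@[64:64]
[65] read 'c'  n10⇒n10 (via fail)  emit P3@[65:65]
[66] read 'b'  n10⇒n1 (via fail)
[67] read 'b'  n1⇒n12  emit P5@[66:67]
[68] read 'a'  n12⇒n11 (via fail)  emit P4@[67:68]

Matches: [[2,2],[2,5],[3,4],[5,2],[5,5],[6,5],[7,5],[8,5],[9,4],[10,1],[11,3],[12,3],[15,2],[15,5],[16,5],[17,3],[19,1],[21,3],[23,3],[24,0],[24,3],[26,4],[27,1],[28,1],[29,1],[31,4],[32,1],[33,1],[34,3],[36,4],[37,1],[39,4],[41,2],[41,5],[42,5],[43,5],[44,5],[45,5],[46,5],[47,3],[49,5],[50,4],[52,3],[55,2],[55,5],[56,5],[57,3],[59,5],[60,4],[61,3],[62,3],[64,3],[65,3],[67,5],[68,4]]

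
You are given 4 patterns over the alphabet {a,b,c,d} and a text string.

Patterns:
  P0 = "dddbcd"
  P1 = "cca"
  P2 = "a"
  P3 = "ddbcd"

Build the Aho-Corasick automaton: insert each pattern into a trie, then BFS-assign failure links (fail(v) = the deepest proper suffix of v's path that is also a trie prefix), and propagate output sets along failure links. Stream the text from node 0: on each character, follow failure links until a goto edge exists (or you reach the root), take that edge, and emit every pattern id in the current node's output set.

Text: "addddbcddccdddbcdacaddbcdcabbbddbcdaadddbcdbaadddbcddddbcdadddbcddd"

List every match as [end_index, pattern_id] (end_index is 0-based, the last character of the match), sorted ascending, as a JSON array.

Construct AC machine:
Trie (insert patterns):
  0='ε' goto a→10 c→7 d→1
  1='d' goto d→2
  2='dd' goto b→11 d→3
  3='ddd' goto b→4
  4='dddb' goto c→5
  5='dddbc' goto d→6
  6='dddbcd' goto ·  ←P0
  7='c' goto c→8
  8='cc' goto a→9
  9='cca' goto ·  ←P1
  10='a' goto ·  ←P2
  11='ddb' goto c→12
  12='ddbc' goto d→13
  13='ddbcd' goto ·  ←P3

BFS fail/out derivation:
  n1('d'): parent n0 fail=0; on 'd' 0 → fail=0;  out ∅∪∅=∅
  n7('c'): parent n0 fail=0; on 'c' 0 → fail=0;  out ∅∪∅=∅
  n10('a'): parent n0 fail=0; on 'a' 0 → fail=0;  out {2}∪∅={2}
  n2('dd'): parent n1 fail=0; on 'd' 0 → fail=1;  out ∅∪∅=∅
  n8('cc'): parent n7 fail=0; on 'c' 0 → fail=7;  out ∅∪∅=∅
  n3('ddd'): parent n2 fail=1; on 'd' 1 → fail=2;  out ∅∪∅=∅
  n9('cca'): parent n8 fail=7; on 'a' 7→0 → fail=10;  out {1}∪{2}={1,2}
  n11('ddb'): parent n2 fail=1; on 'b' 1→0 → fail=0;  out ∅∪∅=∅
  n4('dddb'): parent n3 fail=2; on 'b' 2 → fail=11;  out ∅∪∅=∅
  n12('ddbc'): parent n11 fail=0; on 'c' 0 → fail=7;  out ∅∪∅=∅
  n5('dddbc'): parent n4 fail=11; on 'c' 11 → fail=12;  out ∅∪∅=∅
  n13('ddbcd'): parent n12 fail=7; on 'd' 7→0 → fail=1;  out {3}∪∅={3}
  n6('dddbcd'): parent n5 fail=12; on 'd' 12 → fail=13;  out {0}∪{3}={0,3}

Run:
pos 0 'a': at 10  emit P2@[0:0]
pos 1 'd': at 1 ·f
pos 2 'd': at 2
pos 3 'd': at 3
pos 4 'd': at 3 ·f
pos 5 'b': at 4
pos 6 'c': at 5
pos 7 'd': at 6  emit P0@[2:7],P3@[3:7]
pos 8 'd': at 2 ·f
pos 9 'c': at 7 ·f
pos 10 'c': at 8
pos 11 'd': at 1 ·f
pos 12 'd': at 2
pos 13 'd': at 3
pos 14 'b': at 4
pos 15 'c': at 5
pos 16 'd': at 6  emit P0@[11:16],P3@[12:16]
pos 17 'a': at 10 ·f  emit P2@[17:17]
pos 18 'c': at 7 ·f
pos 19 'a': at 10 ·f  emit P2@[19:19]
pos 20 'd': at 1 ·f
pos 21 'd': at 2
pos 22 'b': at 11
pos 23 'c': at 12
pos 24 'd': at 13  emit P3@[20:24]
pos 25 'c': at 7 ·f
pos 26 'a': at 10 ·f  emit P2@[26:26]
pos 27 'b': at 0 ·f
pos 28 'b': at 0
pos 29 'b': at 0
pos 30 'd': at 1
pos 31 'd': at 2
pos 32 'b': at 11
pos 33 'c': at 12
pos 34 'd': at 13  emit P3@[30:34]
pos 35 'a': at 10 ·f  emit P2@[35:35]
pos 36 'a': at 10 ·f  emit P2@[36:36]
pos 37 'd': at 1 ·f
pos 38 'd': at 2
pos 39 'd': at 3
pos 40 'b': at 4
pos 41 'c': at 5
pos 42 'd': at 6  emit P0@[37:42],P3@[38:42]
pos 43 'b': at 0 ·f
pos 44 'a': at 10  emit P2@[44:44]
pos 45 'a': at 10 ·f  emit P2@[45:45]
pos 46 'd': at 1 ·f
pos 47 'd': at 2
pos 48 'd': at 3
pos 49 'b': at 4
pos 50 'c': at 5
pos 51 'd': at 6  emit P0@[46:51],P3@[47:51]
pos 52 'd': at 2 ·f
pos 53 'd': at 3
pos 54 'd': at 3 ·f
pos 55 'b': at 4
pos 56 'c': at 5
pos 57 'd': at 6  emit P0@[52:57],P3@[53:57]
pos 58 'a': at 10 ·f  emit P2@[58:58]
pos 59 'd': at 1 ·f
pos 60 'd': at 2
pos 61 'd': at 3
pos 62 'b': at 4
pos 63 'c': at 5
pos 64 'd': at 6  emit P0@[59:64],P3@[60:64]
pos 65 'd': at 2 ·f
pos 66 'd': at 3

Matches: [[0,2],[7,0],[7,3],[16,0],[16,3],[17,2],[19,2],[24,3],[26,2],[34,3],[35,2],[36,2],[42,0],[42,3],[44,2],[45,2],[51,0],[51,3],[57,0],[57,3],[58,2],[64,0],[64,3]]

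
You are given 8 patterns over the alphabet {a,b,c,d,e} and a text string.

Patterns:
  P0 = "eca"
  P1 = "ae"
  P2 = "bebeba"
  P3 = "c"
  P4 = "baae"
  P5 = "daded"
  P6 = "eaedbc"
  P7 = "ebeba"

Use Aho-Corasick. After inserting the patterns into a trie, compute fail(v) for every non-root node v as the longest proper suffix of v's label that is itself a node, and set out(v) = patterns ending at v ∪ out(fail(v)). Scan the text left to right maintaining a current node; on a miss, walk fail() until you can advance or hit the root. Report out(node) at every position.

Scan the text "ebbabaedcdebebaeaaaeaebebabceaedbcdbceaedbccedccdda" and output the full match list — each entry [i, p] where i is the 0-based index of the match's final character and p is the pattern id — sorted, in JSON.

Construct AC machine:
Trie nodes:
  0='ε' goto a→4 b→6 c→12 d→16 e→1
  1='e' goto a→21 b→26 c→2
  2='ec' goto a→3
  3='eca' goto ·  ←P0
  4='a' goto e→5
  5='ae' goto ·  ←P1
  6='b' goto a→13 e→7
  7='be' goto b→8
  8='beb' goto e→9
  9='bebe' goto b→10
  10='bebeb' goto a→11
  11='bebeba' goto ·  ←P2
  12='c' goto ·  ←P3
  13='ba' goto a→14
  14='baa' goto e→15
  15='baae' goto ·  ←P4
  16='d' goto a→17
  17='da' goto d→18
  18='dad' goto e→19
  19='dade' goto d→20
  20='daded' goto ·  ←P5
  21='ea' goto e→22
  22='eae' goto d→23
  23='eaed' goto b→24
  24='eaedb' goto c→25
  25='eaedbc' goto ·  ←P6
  26='eb' goto e→27
  27='ebe' goto b→28
  28='ebeb' goto a→29
  29='ebeba' goto ·  ←P7

BFS fail/out derivation:
  n1('e'): parent n0 fail=0; on 'e' 0 → fail=0;  out ∅∪∅=∅
  n4('a'): parent n0 fail=0; on 'a' 0 → fail=0;  out ∅∪∅=∅
  n6('b'): parent n0 fail=0; on 'b' 0 → fail=0;  out ∅∪∅=∅
  n12('c'): parent n0 fail=0; on 'c' 0 → fail=0;  out {3}∪∅={3}
  n16('d'): parent n0 fail=0; on 'd' 0 → fail=0;  out ∅∪∅=∅
  n2('ec'): parent n1 fail=0; on 'c' 0 → fail=12;  out ∅∪{3}={3}
  n5('ae'): parent n4 fail=0; on 'e' 0 → fail=1;  out {1}∪∅={1}
  n7('be'): parent n6 fail=0; on 'e' 0 → fail=1;  out ∅∪∅=∅
  n13('ba'): parent n6 fail=0; on 'a' 0 → fail=4;  out ∅∪∅=∅
  n17('da'): parent n16 fail=0; on 'a' 0 → fail=4;  out ∅∪∅=∅
  n21('ea'): parent n1 fail=0; on 'a' 0 → fail=4;  out ∅∪∅=∅
  n26('eb'): parent n1 fail=0; on 'b' 0 → fail=6;  out ∅∪∅=∅
  n3('eca'): parent n2 fail=12; on 'a' 12→0 → fail=4;  out {0}∪∅={0}
  n8('beb'): parent n7 fail=1; on 'b' 1 → fail=26;  out ∅∪∅=∅
  n14('baa'): parent n13 fail=4; on 'a' 4→0 → fail=4;  out ∅∪∅=∅
  n18('dad'): parent n17 fail=4; on 'd' 4→0 → fail=16;  out ∅∪∅=∅
  n22('eae'): parent n21 fail=4; on 'e' 4 → fail=5;  out ∅∪{1}={1}
  n27('ebe'): parent n26 fail=6; on 'e' 6 → fail=7;  out ∅∪∅=∅
  n9('bebe'): parent n8 fail=26; on 'e' 26 → fail=27;  out ∅∪∅=∅
  n15('baae'): parent n14 fail=4; on 'e' 4 → fail=5;  out {4}∪{1}={1,4}
  n19('dade'): parent n18 fail=16; on 'e' 16→0 → fail=1;  out ∅∪∅=∅
  n23('eaed'): parent n22 fail=5; on 'd' 5→1→0 → fail=16;  out ∅∪∅=∅
  n28('ebeb'): parent n27 fail=7; on 'b' 7 → fail=8;  out ∅∪∅=∅
  n10('bebeb'): parent n9 fail=27; on 'b' 27 → fail=28;  out ∅∪∅=∅
  n20('daded'): parent n19 fail=1; on 'd' 1→0 → fail=16;  out {5}∪∅={5}
  n24('eaedb'): parent n23 fail=16; on 'b' 16→0 → fail=6;  out ∅∪∅=∅
  n29('ebeba'): parent n28 fail=8; on 'a' 8→26→6 → fail=13;  out {7}∪∅={7}
  n11('bebeba'): parent n10 fail=28; on 'a' 28 → fail=29;  out {2}∪{7}={2,7}
  n25('eaedbc'): parent n24 fail=6; on 'c' 6→0 → fail=12;  out {6}∪{3}={3,6}

Run:
[0] read 'e'  n0⇒n1
[1] read 'b'  n1⇒n26
[2] read 'b'  n26⇒n6 (via fail)
[3] read 'a'  n6⇒n13
[4] read 'b'  n13⇒n6 (via fail)
[5] read 'a'  n6⇒n13
[6] read 'e'  n13⇒n5 (via fail)  ** P1@[5:6]
[7] read 'd'  n5⇒n16 (via fail)
[8] read 'c'  n16⇒n12 (via fail)  ** P3@[8:8]
[9] read 'd'  n12⇒n16 (via fail)
[10] read 'e'  n16⇒n1 (via fail)
[11] read 'b'  n1⇒n26
[12] read 'e'  n26⇒n27
[13] read 'b'  n27⇒n28
[14] read 'a'  n28⇒n29  ** P7@[10:14]
[15] read 'e'  n29⇒n5 (via fail)  ** P1@[14:15]
[16] read 'a'  n5⇒n21 (via fail)
[17] read 'a'  n21⇒n4 (via fail)
[18] read 'a'  n4⇒n4 (via fail)
[19] read 'e'  n4⇒n5  ** P1@[18:19]
[20] read 'a'  n5⇒n21 (via fail)
[21] read 'e'  n21⇒n22  ** P1@[20:21]
[22] read 'b'  n22⇒n26 (via fail)
[23] read 'e'  n26⇒n27
[24] read 'b'  n27⇒n28
[25] read 'a'  n28⇒n29  ** P7@[21:25]
[26] read 'b'  n29⇒n6 (via fail)
[27] read 'c'  n6⇒n12 (via fail)  ** P3@[27:27]
[28] read 'e'  n12⇒n1 (via fail)
[29] read 'a'  n1⇒n21
[30] read 'e'  n21⇒n22  ** P1@[29:30]
[31] read 'd'  n22⇒n23
[32] read 'b'  n23⇒n24
[33] read 'c'  n24⇒n25  ** P3@[33:33],P6@[28:33]
[34] read 'd'  n25⇒n16 (via fail)
[35] read 'b'  n16⇒n6 (via fail)
[36] read 'c'  n6⇒n12 (via fail)  ** P3@[36:36]
[37] read 'e'  n12⇒n1 (via fail)
[38] read 'a'  n1⇒n21
[39] read 'e'  n21⇒n22  ** P1@[38:39]
[40] read 'd'  n22⇒n23
[41] read 'b'  n23⇒n24
[42] read 'c'  n24⇒n25  ** P3@[42:42],P6@[37:42]
[43] read 'c'  n25⇒n12 (via fail)  ** P3@[43:43]
[44] read 'e'  n12⇒n1 (via fail)
[45] read 'd'  n1⇒n16 (via fail)
[46] read 'c'  n16⇒n12 (via fail)  ** P3@[46:46]
[47] read 'c'  n12⇒n12 (via fail)  ** P3@[47:47]
[48] read 'd'  n12⇒n16 (via fail)
[49] read 'd'  n16⇒n16 (via fail)
[50] read 'a'  n16⇒n17

Matches: [[6,1],[8,3],[14,7],[15,1],[19,1],[21,1],[25,7],[27,3],[30,1],[33,3],[33,6],[36,3],[39,1],[42,3],[42,6],[43,3],[46,3],[47,3]]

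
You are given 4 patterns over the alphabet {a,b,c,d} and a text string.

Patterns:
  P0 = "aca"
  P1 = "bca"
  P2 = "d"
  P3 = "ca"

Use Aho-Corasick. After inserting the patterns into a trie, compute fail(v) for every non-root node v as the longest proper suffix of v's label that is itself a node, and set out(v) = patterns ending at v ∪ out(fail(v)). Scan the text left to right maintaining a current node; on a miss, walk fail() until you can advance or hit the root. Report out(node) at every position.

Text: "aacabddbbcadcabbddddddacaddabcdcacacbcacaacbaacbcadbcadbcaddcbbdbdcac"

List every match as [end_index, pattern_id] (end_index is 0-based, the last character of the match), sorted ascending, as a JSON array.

Build automaton:
Trie (insert patterns):
  n0 'ε': a→1 b→4 c→8 d→7
  n1 'a': c→2
  n2 'ac': a→3
  n3 'aca': ·  ←P0
  n4 'b': c→5
  n5 'bc': a→6
  n6 'bca': ·  ←P1
  n7 'd': ·  ←P2
  n8 'c': a→9
  n9 'ca': ·  ←P3

Failure links (BFS by depth):
  n1('a'): parent n0 fail=0; on 'a' 0 → fail=0;  out ∅∪∅=∅
  n4('b'): parent n0 fail=0; on 'b' 0 → fail=0;  out ∅∪∅=∅
  n7('d'): parent n0 fail=0; on 'd' 0 → fail=0;  out {2}∪∅={2}
  n8('c'): parent n0 fail=0; on 'c' 0 → fail=0;  out ∅∪∅=∅
  n2('ac'): parent n1 fail=0; on 'c' 0 → fail=8;  out ∅∪∅=∅
  n5('bc'): parent n4 fail=0; on 'c' 0 → fail=8;  out ∅∪∅=∅
  n9('ca'): parent n8 fail=0; on 'a' 0 → fail=1;  out {3}∪∅={3}
  n3('aca'): parent n2 fail=8; on 'a' 8 → fail=9;  out {0}∪{3}={0,3}
  n6('bca'): parent n5 fail=8; on 'a' 8 → fail=9;  out {1}∪{3}={1,3}

Run:
pos 0 'a': at 1
pos 1 'a': at 1 ·f
pos 2 'c': at 2
pos 3 'a': at 3  emit P0@[1:3],P3@[2:3]
pos 4 'b': at 4 ·f
pos 5 'd': at 7 ·f  emit P2@[5:5]
pos 6 'd': at 7 ·f  emit P2@[6:6]
pos 7 'b': at 4 ·f
pos 8 'b': at 4 ·f
pos 9 'c': at 5
pos 10 'a': at 6  emit P1@[8:10],P3@[9:10]
pos 11 'd': at 7 ·f  emit P2@[11:11]
pos 12 'c': at 8 ·f
pos 13 'a': at 9  emit P3@[12:13]
pos 14 'b': at 4 ·f
pos 15 'b': at 4 ·f
pos 16 'd': at 7 ·f  emit P2@[16:16]
pos 17 'd': at 7 ·f  emit P2@[17:17]
pos 18 'd': at 7 ·f  emit P2@[18:18]
pos 19 'd': at 7 ·f  emit P2@[19:19]
pos 20 'd': at 7 ·f  emit P2@[20:20]
pos 21 'd': at 7 ·f  emit P2@[21:21]
pos 22 'a': at 1 ·f
pos 23 'c': at 2
pos 24 'a': at 3  emit P0@[22:24],P3@[23:24]
pos 25 'd': at 7 ·f  emit P2@[25:25]
pos 26 'd': at 7 ·f  emit P2@[26:26]
pos 27 'a': at 1 ·f
pos 28 'b': at 4 ·f
pos 29 'c': at 5
pos 30 'd': at 7 ·f  emit P2@[30:30]
pos 31 'c': at 8 ·f
pos 32 'a': at 9  emit P3@[31:32]
pos 33 'c': at 2 ·f
pos 34 'a': at 3  emit P0@[32:34],P3@[33:34]
pos 35 'c': at 2 ·f
pos 36 'b': at 4 ·f
pos 37 'c': at 5
pos 38 'a': at 6  emit P1@[36:38],P3@[37:38]
pos 39 'c': at 2 ·f
pos 40 'a': at 3  emit P0@[38:40],P3@[39:40]
pos 41 'a': at 1 ·f
pos 42 'c': at 2
pos 43 'b': at 4 ·f
pos 44 'a': at 1 ·f
pos 45 'a': at 1 ·f
pos 46 'c': at 2
pos 47 'b': at 4 ·f
pos 48 'c': at 5
pos 49 'a': at 6  emit P1@[47:49],P3@[48:49]
pos 50 'd': at 7 ·f  emit P2@[50:50]
pos 51 'b': at 4 ·f
pos 52 'c': at 5
pos 53 'a': at 6  emit P1@[51:53],P3@[52:53]
pos 54 'd': at 7 ·f  emit P2@[54:54]
pos 55 'b': at 4 ·f
pos 56 'c': at 5
pos 57 'a': at 6  emit P1@[55:57],P3@[56:57]
pos 58 'd': at 7 ·f  emit P2@[58:58]
pos 59 'd': at 7 ·f  emit P2@[59:59]
pos 60 'c': at 8 ·f
pos 61 'b': at 4 ·f
pos 62 'b': at 4 ·f
pos 63 'd': at 7 ·f  emit P2@[63:63]
pos 64 'b': at 4 ·f
pos 65 'd': at 7 ·f  emit P2@[65:65]
pos 66 'c': at 8 ·f
pos 67 'a': at 9  emit P3@[66:67]
pos 68 'c': at 2 ·f

Result: [[3,0],[3,3],[5,2],[6,2],[10,1],[10,3],[11,2],[13,3],[16,2],[17,2],[18,2],[19,2],[20,2],[21,2],[24,0],[24,3],[25,2],[26,2],[30,2],[32,3],[34,0],[34,3],[38,1],[38,3],[40,0],[40,3],[49,1],[49,3],[50,2],[53,1],[53,3],[54,2],[57,1],[57,3],[58,2],[59,2],[63,2],[65,2],[67,3]]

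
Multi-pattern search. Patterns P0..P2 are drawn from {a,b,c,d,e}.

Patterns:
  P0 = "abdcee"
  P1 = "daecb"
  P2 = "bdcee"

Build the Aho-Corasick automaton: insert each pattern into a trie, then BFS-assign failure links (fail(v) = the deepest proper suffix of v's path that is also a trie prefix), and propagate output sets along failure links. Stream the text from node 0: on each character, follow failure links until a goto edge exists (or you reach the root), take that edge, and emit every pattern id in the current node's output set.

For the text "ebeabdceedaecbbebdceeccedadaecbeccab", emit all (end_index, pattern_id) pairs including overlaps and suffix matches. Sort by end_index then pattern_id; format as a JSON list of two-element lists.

Construct AC machine:
Trie nodes:
  n0 'ε': a→1 b→12 d→7
  n1 'a': b→2
  n2 'ab': d→3
  n3 'abd': c→4
  n4 'abdc': e→5
  n5 'abdce': e→6
  n6 'abdcee': ·  ←P0
  n7 'd': a→8
  n8 'da': e→9
  n9 'dae': c→10
  n10 'daec': b→11
  n11 'daecb': ·  ←P1
  n12 'b': d→13
  n13 'bd': c→14
  n14 'bdc': e→15
  n15 'bdce': e→16
  n16 'bdcee': ·  ←P2

Failure links (BFS by depth):
  fail(1) 'a': from fail(0)=0 chase 'a': 0 ⇒ 0;  out=∅∪out(0)=∅
  fail(7) 'd': from fail(0)=0 chase 'd': 0 ⇒ 0;  out=∅∪out(0)=∅
  fail(12) 'b': from fail(0)=0 chase 'b': 0 ⇒ 0;  out=∅∪out(0)=∅
  fail(2) 'ab': from fail(1)=0 chase 'b': 0 ⇒ 12;  out=∅∪out(12)=∅
  fail(8) 'da': from fail(7)=0 chase 'a': 0 ⇒ 1;  out=∅∪out(1)=∅
  fail(13) 'bd': from fail(12)=0 chase 'd': 0 ⇒ 7;  out=∅∪out(7)=∅
  fail(3) 'abd': from fail(2)=12 chase 'd': 12 ⇒ 13;  out=∅∪out(13)=∅
  fail(9) 'dae': from fail(8)=1 chase 'e': 1→0 ⇒ 0;  out=∅∪out(0)=∅
  fail(14) 'bdc': from fail(13)=7 chase 'c': 7→0 ⇒ 0;  out=∅∪out(0)=∅
  fail(4) 'abdc': from fail(3)=13 chase 'c': 13 ⇒ 14;  out=∅∪out(14)=∅
  fail(10) 'daec': from fail(9)=0 chase 'c': 0 ⇒ 0;  out=∅∪out(0)=∅
  fail(15) 'bdce': from fail(14)=0 chase 'e': 0 ⇒ 0;  out=∅∪out(0)=∅
  fail(5) 'abdce': from fail(4)=14 chase 'e': 14 ⇒ 15;  out=∅∪out(15)=∅
  fail(11) 'daecb': from fail(10)=0 chase 'b': 0 ⇒ 12;  out={1}∪out(12)={1}
  fail(16) 'bdcee': from fail(15)=0 chase 'e': 0 ⇒ 0;  out={2}∪out(0)={2}
  fail(6) 'abdcee': from fail(5)=15 chase 'e': 15 ⇒ 16;  out={0}∪out(16)={0,2}

Scan:
pos 0 'e': at 0
pos 1 'b': at 12
pos 2 'e': at 0 ·f
pos 3 'a': at 1
pos 4 'b': at 2
pos 5 'd': at 3
pos 6 'c': at 4
pos 7 'e': at 5
pos 8 'e': at 6  ** P0@[3:8],P2@[4:8]
pos 9 'd': at 7 ·f
pos 10 'a': at 8
pos 11 'e': at 9
pos 12 'c': at 10
pos 13 'b': at 11  ** P1@[9:13]
pos 14 'b': at 12 ·f
pos 15 'e': at 0 ·f
pos 16 'b': at 12
pos 17 'd': at 13
pos 18 'c': at 14
pos 19 'e': at 15
pos 20 'e': at 16  ** P2@[16:20]
pos 21 'c': at 0 ·f
pos 22 'c': at 0
pos 23 'e': at 0
pos 24 'd': at 7
pos 25 'a': at 8
pos 26 'd': at 7 ·f
pos 27 'a': at 8
pos 28 'e': at 9
pos 29 'c': at 10
pos 30 'b': at 11  ** P1@[26:30]
pos 31 'e': at 0 ·f
pos 32 'c': at 0
pos 33 'c': at 0
pos 34 'a': at 1
pos 35 'b': at 2

All matches (sorted): [[8,0],[8,2],[13,1],[20,2],[30,1]]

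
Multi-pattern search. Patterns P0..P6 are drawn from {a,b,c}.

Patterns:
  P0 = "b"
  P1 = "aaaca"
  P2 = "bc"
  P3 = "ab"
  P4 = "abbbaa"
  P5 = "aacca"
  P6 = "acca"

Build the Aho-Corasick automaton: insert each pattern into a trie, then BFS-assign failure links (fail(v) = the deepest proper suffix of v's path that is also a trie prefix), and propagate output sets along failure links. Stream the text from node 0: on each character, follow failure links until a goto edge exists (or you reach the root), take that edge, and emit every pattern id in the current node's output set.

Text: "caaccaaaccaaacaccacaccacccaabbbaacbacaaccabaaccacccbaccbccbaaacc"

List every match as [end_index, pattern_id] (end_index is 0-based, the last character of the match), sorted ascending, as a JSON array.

Build:
Trie nodes:
  0='ε' goto a→2 b→1
  1='b' goto c→7  [P0 ends]
  2='a' goto a→3 b→8 c→16
  3='aa' goto a→4 c→13
  4='aaa' goto c→5
  5='aaac' goto a→6
  6='aaaca' goto ·  [P1 ends]
  7='bc' goto ·  [P2 ends]
  8='ab' goto b→9  [P3 ends]
  9='abb' goto b→10
  10='abbb' goto a→11
  11='abbba' goto a→12
  12='abbbaa' goto ·  [P4 ends]
  13='aac' goto c→14
  14='aacc' goto a→15
  15='aacca' goto ·  [P5 ends]
  16='ac' goto c→17
  17='acc' goto a→18
  18='acca' goto ·  [P6 ends]

Failure links (BFS by depth):
  fail(1) 'b': from fail(0)=0 chase 'b': 0 ⇒ 0;  out={0}∪out(0)={0}
  fail(2) 'a': from fail(0)=0 chase 'a': 0 ⇒ 0;  out=∅∪out(0)=∅
  fail(3) 'aa': from fail(2)=0 chase 'a': 0 ⇒ 2;  out=∅∪out(2)=∅
  fail(7) 'bc': from fail(1)=0 chase 'c': 0 ⇒ 0;  out={2}∪out(0)={2}
  fail(8) 'ab': from fail(2)=0 chase 'b': 0 ⇒ 1;  out={3}∪out(1)={0,3}
  fail(16) 'ac': from fail(2)=0 chase 'c': 0 ⇒ 0;  out=∅∪out(0)=∅
  fail(4) 'aaa': from fail(3)=2 chase 'a': 2 ⇒ 3;  out=∅∪out(3)=∅
  fail(9) 'abb': from fail(8)=1 chase 'b': 1→0 ⇒ 1;  out=∅∪out(1)={0}
  fail(13) 'aac': from fail(3)=2 chase 'c': 2 ⇒ 16;  out=∅∪out(16)=∅
  fail(17) 'acc': from fail(16)=0 chase 'c': 0 ⇒ 0;  out=∅∪out(0)=∅
  fail(5) 'aaac': from fail(4)=3 chase 'c': 3 ⇒ 13;  out=∅∪out(13)=∅
  fail(10) 'abbb': from fail(9)=1 chase 'b': 1→0 ⇒ 1;  out=∅∪out(1)={0}
  fail(14) 'aacc': from fail(13)=16 chase 'c': 16 ⇒ 17;  out=∅∪out(17)=∅
  fail(18) 'acca': from fail(17)=0 chase 'a': 0 ⇒ 2;  out={6}∪out(2)={6}
  fail(6) 'aaaca': from fail(5)=13 chase 'a': 13→16→0 ⇒ 2;  out={1}∪out(2)={1}
  fail(11) 'abbba': from fail(10)=1 chase 'a': 1→0 ⇒ 2;  out=∅∪out(2)=∅
  fail(15) 'aacca': from fail(14)=17 chase 'a': 17 ⇒ 18;  out={5}∪out(18)={5,6}
  fail(12) 'abbbaa': from fail(11)=2 chase 'a': 2 ⇒ 3;  out={4}∪out(3)={4}

Text stream:
i=0 'c': node 0→0
i=1 'a': node 0→2
i=2 'a': node 2→3
i=3 'c': node 3→13
i=4 'c': node 13→14
i=5 'a': node 14→15  ** P5@[1:5],P6@[2:5]
i=6 'a': node 15→3 (via fail)
i=7 'a': node 3→4
i=8 'c': node 4→5
i=9 'c': node 5→14 (via fail)
i=10 'a': node 14→15  ** P5@[6:10],P6@[7:10]
i=11 'a': node 15→3 (via fail)
i=12 'a': node 3→4
i=13 'c': node 4→5
i=14 'a': node 5→6  ** P1@[10:14]
i=15 'c': node 6→16 (via fail)
i=16 'c': node 16→17
i=17 'a': node 17→18  ** P6@[14:17]
i=18 'c': node 18→16 (via fail)
i=19 'a': node 16→2 (via fail)
i=20 'c': node 2→16
i=21 'c': node 16→17
i=22 'a': node 17→18  ** P6@[19:22]
i=23 'c': node 18→16 (via fail)
i=24 'c': node 16→17
i=25 'c': node 17→0 (via fail)
i=26 'a': node 0→2
i=27 'a': node 2→3
i=28 'b': node 3→8 (via fail)  ** P0@[28:28],P3@[27:28]
i=29 'b': node 8→9  ** P0@[29:29]
i=30 'b': node 9→10  ** P0@[30:30]
i=31 'a': node 10→11
i=32 'a': node 11→12  ** P4@[27:32]
i=33 'c': node 12→13 (via fail)
i=34 'b': node 13→1 (via fail)  ** P0@[34:34]
i=35 'a': node 1→2 (via fail)
i=36 'c': node 2→16
i=37 'a': node 16→2 (via fail)
i=38 'a': node 2→3
i=39 'c': node 3→13
i=40 'c': node 13→14
i=41 'a': node 14→15  ** P5@[37:41],P6@[38:41]
i=42 'b': node 15→8 (via fail)  ** P0@[42:42],P3@[41:42]
i=43 'a': node 8→2 (via fail)
i=44 'a': node 2→3
i=45 'c': node 3→13
i=46 'c': node 13→14
i=47 'a': node 14→15  ** P5@[43:47],P6@[44:47]
i=48 'c': node 15→16 (via fail)
i=49 'c': node 16→17
i=50 'c': node 17→0 (via fail)
i=51 'b': node 0→1  ** P0@[51:51]
i=52 'a': node 1→2 (via fail)
i=53 'c': node 2→16
i=54 'c': node 16→17
i=55 'b': node 17→1 (via fail)  ** P0@[55:55]
i=56 'c': node 1→7  ** P2@[55:56]
i=57 'c': node 7→0 (via fail)
i=58 'b': node 0→1  ** P0@[58:58]
i=59 'a': node 1→2 (via fail)
i=60 'a': node 2→3
i=61 'a': node 3→4
i=62 'c': node 4→5
i=63 'c': node 5→14 (via fail)

All matches (sorted): [[5,5],[5,6],[10,5],[10,6],[14,1],[17,6],[22,6],[28,0],[28,3],[29,0],[30,0],[32,4],[34,0],[41,5],[41,6],[42,0],[42,3],[47,5],[47,6],[51,0],[55,0],[56,2],[58,0]]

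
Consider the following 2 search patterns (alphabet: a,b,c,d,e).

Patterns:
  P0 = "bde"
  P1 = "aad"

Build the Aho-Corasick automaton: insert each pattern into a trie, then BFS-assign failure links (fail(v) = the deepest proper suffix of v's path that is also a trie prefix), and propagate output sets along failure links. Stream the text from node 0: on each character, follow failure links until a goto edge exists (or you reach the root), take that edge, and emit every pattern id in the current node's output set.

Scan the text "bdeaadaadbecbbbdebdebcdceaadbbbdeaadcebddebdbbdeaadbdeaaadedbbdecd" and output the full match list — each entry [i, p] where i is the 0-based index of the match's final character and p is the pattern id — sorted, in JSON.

Construct AC machine:
Trie nodes:
  n0 'ε': a→4 b→1
  n1 'b': d→2
  n2 'bd': e→3
  n3 'bde': ·  ←P0
  n4 'a': a→5
  n5 'aa': d→6
  n6 'aad': ·  ←P1

BFS fail/out derivation:
  fail(1) 'b': from fail(0)=0 chase 'b': 0 ⇒ 0;  out=∅∪out(0)=∅
  fail(4) 'a': from fail(0)=0 chase 'a': 0 ⇒ 0;  out=∅∪out(0)=∅
  fail(2) 'bd': from fail(1)=0 chase 'd': 0 ⇒ 0;  out=∅∪out(0)=∅
  fail(5) 'aa': from fail(4)=0 chase 'a': 0 ⇒ 4;  out=∅∪out(4)=∅
  fail(3) 'bde': from fail(2)=0 chase 'e': 0 ⇒ 0;  out={0}∪out(0)={0}
  fail(6) 'aad': from fail(5)=4 chase 'd': 4→0 ⇒ 0;  out={1}∪out(0)={1}

Run:
i=0 'b': node 0→1
i=1 'd': node 1→2
i=2 'e': node 2→3  emit P0@[0:2]
i=3 'a': node 3→4 (via fail)
i=4 'a': node 4→5
i=5 'd': node 5→6  emit P1@[3:5]
i=6 'a': node 6→4 (via fail)
i=7 'a': node 4→5
i=8 'd': node 5→6  emit P1@[6:8]
i=9 'b': node 6→1 (via fail)
i=10 'e': node 1→0 (via fail)
i=11 'c': node 0→0
i=12 'b': node 0→1
i=13 'b': node 1→1 (via fail)
i=14 'b': node 1→1 (via fail)
i=15 'd': node 1→2
i=16 'e': node 2→3  emit P0@[14:16]
i=17 'b': node 3→1 (via fail)
i=18 'd': node 1→2
i=19 'e': node 2→3  emit P0@[17:19]
i=20 'b': node 3→1 (via fail)
i=21 'c': node 1→0 (via fail)
i=22 'd': node 0→0
i=23 'c': node 0→0
i=24 'e': node 0→0
i=25 'a': node 0→4
i=26 'a': node 4→5
i=27 'd': node 5→6  emit P1@[25:27]
i=28 'b': node 6→1 (via fail)
i=29 'b': node 1→1 (via fail)
i=30 'b': node 1→1 (via fail)
i=31 'd': node 1→2
i=32 'e': node 2→3  emit P0@[30:32]
i=33 'a': node 3→4 (via fail)
i=34 'a': node 4→5
i=35 'd': node 5→6  emit P1@[33:35]
i=36 'c': node 6→0 (via fail)
i=37 'e': node 0→0
i=38 'b': node 0→1
i=39 'd': node 1→2
i=40 'd': node 2→0 (via fail)
i=41 'e': node 0→0
i=42 'b': node 0→1
i=43 'd': node 1→2
i=44 'b': node 2→1 (via fail)
i=45 'b': node 1→1 (via fail)
i=46 'd': node 1→2
i=47 'e': node 2→3  emit P0@[45:47]
i=48 'a': node 3→4 (via fail)
i=49 'a': node 4→5
i=50 'd': node 5→6  emit P1@[48:50]
i=51 'b': node 6→1 (via fail)
i=52 'd': node 1→2
i=53 'e': node 2→3  emit P0@[51:53]
i=54 'a': node 3→4 (via fail)
i=55 'a': node 4→5
i=56 'a': node 5→5 (via fail)
i=57 'd': node 5→6  emit P1@[55:57]
i=58 'e': node 6→0 (via fail)
i=59 'd': node 0→0
i=60 'b': node 0→1
i=61 'b': node 1→1 (via fail)
i=62 'd': node 1→2
i=63 'e': node 2→3  emit P0@[61:63]
i=64 'c': node 3→0 (via fail)
i=65 'd': node 0→0

All matches (sorted): [[2,0],[5,1],[8,1],[16,0],[19,0],[27,1],[32,0],[35,1],[47,0],[50,1],[53,0],[57,1],[63,0]]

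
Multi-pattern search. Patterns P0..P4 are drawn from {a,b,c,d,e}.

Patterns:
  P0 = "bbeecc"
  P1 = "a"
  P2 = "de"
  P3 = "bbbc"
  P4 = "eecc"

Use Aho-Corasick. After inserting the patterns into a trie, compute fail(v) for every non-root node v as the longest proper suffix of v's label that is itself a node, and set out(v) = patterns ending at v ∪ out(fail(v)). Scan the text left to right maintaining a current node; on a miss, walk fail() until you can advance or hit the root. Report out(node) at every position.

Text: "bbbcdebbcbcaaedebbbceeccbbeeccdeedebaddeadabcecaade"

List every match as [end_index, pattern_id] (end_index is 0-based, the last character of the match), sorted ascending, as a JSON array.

Construct AC machine:
Trie nodes:
  0='ε' goto a→7 b→1 d→8 e→12
  1='b' goto b→2
  2='bb' goto b→10 e→3
  3='bbe' goto e→4
  4='bbee' goto c→5
  5='bbeec' goto c→6
  6='bbeecc' goto ·  ←P0
  7='a' goto ·  ←P1
  8='d' goto e→9
  9='de' goto ·  ←P2
  10='bbb' goto c→11
  11='bbbc' goto ·  ←P3
  12='e' goto e→13
  13='ee' goto c→14
  14='eec' goto c→15
  15='eecc' goto ·  ←P4

BFS fail/out derivation:
  fail(1) 'b': from fail(0)=0 chase 'b': 0 ⇒ 0;  out=∅∪out(0)=∅
  fail(7) 'a': from fail(0)=0 chase 'a': 0 ⇒ 0;  out={1}∪out(0)={1}
  fail(8) 'd': from fail(0)=0 chase 'd': 0 ⇒ 0;  out=∅∪out(0)=∅
  fail(12) 'e': from fail(0)=0 chase 'e': 0 ⇒ 0;  out=∅∪out(0)=∅
  fail(2) 'bb': from fail(1)=0 chase 'b': 0 ⇒ 1;  out=∅∪out(1)=∅
  fail(9) 'de': from fail(8)=0 chase 'e': 0 ⇒ 12;  out={2}∪out(12)={2}
  fail(13) 'ee': from fail(12)=0 chase 'e': 0 ⇒ 12;  out=∅∪out(12)=∅
  fail(3) 'bbe': from fail(2)=1 chase 'e': 1→0 ⇒ 12;  out=∅∪out(12)=∅
  fail(10) 'bbb': from fail(2)=1 chase 'b': 1 ⇒ 2;  out=∅∪out(2)=∅
  fail(14) 'eec': from fail(13)=12 chase 'c': 12→0 ⇒ 0;  out=∅∪out(0)=∅
  fail(4) 'bbee': from fail(3)=12 chase 'e': 12 ⇒ 13;  out=∅∪out(13)=∅
  fail(11) 'bbbc': from fail(10)=2 chase 'c': 2→1→0 ⇒ 0;  out={3}∪out(0)={3}
  fail(15) 'eecc': from fail(14)=0 chase 'c': 0 ⇒ 0;  out={4}∪out(0)={4}
  fail(5) 'bbeec': from fail(4)=13 chase 'c': 13 ⇒ 14;  out=∅∪out(14)=∅
  fail(6) 'bbeecc': from fail(5)=14 chase 'c': 14 ⇒ 15;  out={0}∪out(15)={0,4}

Text stream:
pos 0 'b': at 1
pos 1 'b': at 2
pos 2 'b': at 10
pos 3 'c': at 11  → match P3@[0:3]
pos 4 'd': at 8 ·f
pos 5 'e': at 9  → match P2@[4:5]
pos 6 'b': at 1 ·f
pos 7 'b': at 2
pos 8 'c': at 0 ·f
pos 9 'b': at 1
pos 10 'c': at 0 ·f
pos 11 'a': at 7  → match P1@[11:11]
pos 12 'a': at 7 ·f  → match P1@[12:12]
pos 13 'e': at 12 ·f
pos 14 'd': at 8 ·f
pos 15 'e': at 9  → match P2@[14:15]
pos 16 'b': at 1 ·f
pos 17 'b': at 2
pos 18 'b': at 10
pos 19 'c': at 11  → match P3@[16:19]
pos 20 'e': at 12 ·f
pos 21 'e': at 13
pos 22 'c': at 14
pos 23 'c': at 15  → match P4@[20:23]
pos 24 'b': at 1 ·f
pos 25 'b': at 2
pos 26 'e': at 3
pos 27 'e': at 4
pos 28 'c': at 5
pos 29 'c': at 6  → match P0@[24:29],P4@[26:29]
pos 30 'd': at 8 ·f
pos 31 'e': at 9  → match P2@[30:31]
pos 32 'e': at 13 ·f
pos 33 'd': at 8 ·f
pos 34 'e': at 9  → match P2@[33:34]
pos 35 'b': at 1 ·f
pos 36 'a': at 7 ·f  → match P1@[36:36]
pos 37 'd': at 8 ·f
pos 38 'd': at 8 ·f
pos 39 'e': at 9  → match P2@[38:39]
pos 40 'a': at 7 ·f  → match P1@[40:40]
pos 41 'd': at 8 ·f
pos 42 'a': at 7 ·f  → match P1@[42:42]
pos 43 'b': at 1 ·f
pos 44 'c': at 0 ·f
pos 45 'e': at 12
pos 46 'c': at 0 ·f
pos 47 'a': at 7  → match P1@[47:47]
pos 48 'a': at 7 ·f  → match P1@[48:48]
pos 49 'd': at 8 ·f
pos 50 'e': at 9  → match P2@[49:50]

All matches (sorted): [[3,3],[5,2],[11,1],[12,1],[15,2],[19,3],[23,4],[29,0],[29,4],[31,2],[34,2],[36,1],[39,2],[40,1],[42,1],[47,1],[48,1],[50,2]]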